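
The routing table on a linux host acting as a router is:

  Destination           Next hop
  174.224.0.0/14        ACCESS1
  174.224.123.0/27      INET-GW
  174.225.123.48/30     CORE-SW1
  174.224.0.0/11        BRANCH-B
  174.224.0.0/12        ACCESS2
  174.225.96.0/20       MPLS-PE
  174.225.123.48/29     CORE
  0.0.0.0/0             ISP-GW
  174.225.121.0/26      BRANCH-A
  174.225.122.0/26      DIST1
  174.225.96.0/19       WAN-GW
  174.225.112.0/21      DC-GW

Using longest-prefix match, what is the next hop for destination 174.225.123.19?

WAN-GW

Routes whose prefix contains 174.225.123.19:
  0.0.0.0/0 (default, matches everything) -> ISP-GW
  174.224.0.0/11 (174.224.0.0 - 174.255.255.255) -> BRANCH-B
  174.224.0.0/12 (174.224.0.0 - 174.239.255.255) -> ACCESS2
  174.224.0.0/14 (174.224.0.0 - 174.227.255.255) -> ACCESS1
  174.225.96.0/19 (174.225.96.0 - 174.225.127.255) -> WAN-GW
More-specific entries that do NOT match:
  174.225.123.48/30 (174.225.123.48 - 174.225.123.51) does not contain 174.225.123.19
  174.225.123.48/29 (174.225.123.48 - 174.225.123.55) does not contain 174.225.123.19
  174.224.123.0/27 (174.224.123.0 - 174.224.123.31) does not contain 174.225.123.19
  174.225.121.0/26 (174.225.121.0 - 174.225.121.63) does not contain 174.225.123.19
  174.225.122.0/26 (174.225.122.0 - 174.225.122.63) does not contain 174.225.123.19
  174.225.112.0/21 (174.225.112.0 - 174.225.119.255) does not contain 174.225.123.19
  174.225.96.0/20 (174.225.96.0 - 174.225.111.255) does not contain 174.225.123.19
Longest matching prefix is /19 -> next hop WAN-GW.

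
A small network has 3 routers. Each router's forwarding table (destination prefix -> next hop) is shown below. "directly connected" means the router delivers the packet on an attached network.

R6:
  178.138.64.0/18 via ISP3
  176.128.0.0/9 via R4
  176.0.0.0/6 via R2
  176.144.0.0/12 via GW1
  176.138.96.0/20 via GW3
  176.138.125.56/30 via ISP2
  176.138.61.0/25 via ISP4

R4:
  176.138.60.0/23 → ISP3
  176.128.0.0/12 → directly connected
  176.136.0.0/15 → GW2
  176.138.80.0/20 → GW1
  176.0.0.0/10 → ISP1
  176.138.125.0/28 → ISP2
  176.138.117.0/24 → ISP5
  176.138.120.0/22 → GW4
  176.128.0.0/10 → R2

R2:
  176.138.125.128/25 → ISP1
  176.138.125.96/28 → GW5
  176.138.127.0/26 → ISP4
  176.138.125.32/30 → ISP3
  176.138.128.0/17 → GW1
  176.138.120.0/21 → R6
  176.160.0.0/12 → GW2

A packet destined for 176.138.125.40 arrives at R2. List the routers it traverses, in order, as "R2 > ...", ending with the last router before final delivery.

R2 > R6 > R4

At R2: longest match for 176.138.125.40 is 176.138.120.0/21 -> R6
At R6: longest match for 176.138.125.40 is 176.128.0.0/9 -> R4
At R4: longest match for 176.138.125.40 is 176.128.0.0/12 -> directly connected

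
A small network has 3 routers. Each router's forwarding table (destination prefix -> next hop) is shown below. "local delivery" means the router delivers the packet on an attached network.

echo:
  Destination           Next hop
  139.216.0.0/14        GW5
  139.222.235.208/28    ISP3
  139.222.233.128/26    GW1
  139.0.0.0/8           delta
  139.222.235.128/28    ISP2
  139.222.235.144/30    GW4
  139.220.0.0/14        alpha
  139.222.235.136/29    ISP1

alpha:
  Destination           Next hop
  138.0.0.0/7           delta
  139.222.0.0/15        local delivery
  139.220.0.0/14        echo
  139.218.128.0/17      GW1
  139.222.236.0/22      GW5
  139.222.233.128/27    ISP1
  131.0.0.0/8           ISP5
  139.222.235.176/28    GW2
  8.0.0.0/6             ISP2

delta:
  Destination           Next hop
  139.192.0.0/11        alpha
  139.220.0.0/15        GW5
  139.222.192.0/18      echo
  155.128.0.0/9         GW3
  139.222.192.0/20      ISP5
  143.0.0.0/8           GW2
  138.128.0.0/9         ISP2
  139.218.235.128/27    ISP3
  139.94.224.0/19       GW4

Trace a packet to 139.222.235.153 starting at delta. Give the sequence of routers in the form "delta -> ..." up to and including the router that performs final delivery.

delta -> echo -> alpha

At delta: longest match for 139.222.235.153 is 139.222.192.0/18 -> echo
At echo: longest match for 139.222.235.153 is 139.220.0.0/14 -> alpha
At alpha: longest match for 139.222.235.153 is 139.222.0.0/15 -> local delivery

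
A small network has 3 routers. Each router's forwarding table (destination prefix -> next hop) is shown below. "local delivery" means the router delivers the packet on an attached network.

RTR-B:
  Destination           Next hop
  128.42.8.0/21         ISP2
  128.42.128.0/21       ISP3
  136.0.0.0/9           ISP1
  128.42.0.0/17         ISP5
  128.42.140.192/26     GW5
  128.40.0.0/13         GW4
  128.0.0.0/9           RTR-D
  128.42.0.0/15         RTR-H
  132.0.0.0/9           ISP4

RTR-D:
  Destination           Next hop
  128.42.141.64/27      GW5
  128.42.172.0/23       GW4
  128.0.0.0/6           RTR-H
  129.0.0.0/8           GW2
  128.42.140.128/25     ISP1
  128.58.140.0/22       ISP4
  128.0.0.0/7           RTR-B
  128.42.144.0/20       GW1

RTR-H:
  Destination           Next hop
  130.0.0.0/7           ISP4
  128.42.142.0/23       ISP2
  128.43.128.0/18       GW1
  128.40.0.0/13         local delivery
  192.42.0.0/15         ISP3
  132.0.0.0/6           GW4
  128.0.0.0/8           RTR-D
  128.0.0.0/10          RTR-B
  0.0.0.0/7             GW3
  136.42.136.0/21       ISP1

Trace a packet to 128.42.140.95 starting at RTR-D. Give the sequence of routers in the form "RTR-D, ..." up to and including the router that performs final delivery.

RTR-D, RTR-B, RTR-H

At RTR-D: longest match for 128.42.140.95 is 128.0.0.0/7 -> RTR-B
At RTR-B: longest match for 128.42.140.95 is 128.42.0.0/15 -> RTR-H
At RTR-H: longest match for 128.42.140.95 is 128.40.0.0/13 -> local delivery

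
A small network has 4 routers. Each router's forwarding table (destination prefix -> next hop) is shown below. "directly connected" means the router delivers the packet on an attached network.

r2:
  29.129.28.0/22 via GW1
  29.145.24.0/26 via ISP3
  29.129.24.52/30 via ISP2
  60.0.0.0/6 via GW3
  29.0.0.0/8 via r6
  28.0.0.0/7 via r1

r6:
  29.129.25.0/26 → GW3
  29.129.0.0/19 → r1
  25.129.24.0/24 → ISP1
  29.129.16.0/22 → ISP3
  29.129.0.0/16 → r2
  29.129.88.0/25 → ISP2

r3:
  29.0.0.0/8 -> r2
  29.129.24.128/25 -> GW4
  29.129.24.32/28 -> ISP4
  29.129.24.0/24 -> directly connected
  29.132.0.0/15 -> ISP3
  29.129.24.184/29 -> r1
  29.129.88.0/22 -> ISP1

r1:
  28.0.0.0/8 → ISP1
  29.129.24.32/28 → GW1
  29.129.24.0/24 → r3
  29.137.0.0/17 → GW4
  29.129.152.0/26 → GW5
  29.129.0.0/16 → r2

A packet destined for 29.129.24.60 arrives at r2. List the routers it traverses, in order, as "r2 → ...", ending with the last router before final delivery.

r2 → r6 → r1 → r3

At r2: longest match for 29.129.24.60 is 29.0.0.0/8 -> r6
At r6: longest match for 29.129.24.60 is 29.129.0.0/19 -> r1
At r1: longest match for 29.129.24.60 is 29.129.24.0/24 -> r3
At r3: longest match for 29.129.24.60 is 29.129.24.0/24 -> directly connected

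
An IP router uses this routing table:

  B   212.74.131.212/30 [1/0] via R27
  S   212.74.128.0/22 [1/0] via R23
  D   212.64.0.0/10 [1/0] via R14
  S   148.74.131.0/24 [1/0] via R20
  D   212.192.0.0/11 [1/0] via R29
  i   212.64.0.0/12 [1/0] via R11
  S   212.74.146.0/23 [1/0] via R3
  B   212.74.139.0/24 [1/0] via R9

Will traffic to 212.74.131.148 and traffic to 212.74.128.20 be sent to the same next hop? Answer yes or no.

yes

212.74.131.148: longest match 212.74.128.0/22 -> R23
212.74.128.20: longest match 212.74.128.0/22 -> R23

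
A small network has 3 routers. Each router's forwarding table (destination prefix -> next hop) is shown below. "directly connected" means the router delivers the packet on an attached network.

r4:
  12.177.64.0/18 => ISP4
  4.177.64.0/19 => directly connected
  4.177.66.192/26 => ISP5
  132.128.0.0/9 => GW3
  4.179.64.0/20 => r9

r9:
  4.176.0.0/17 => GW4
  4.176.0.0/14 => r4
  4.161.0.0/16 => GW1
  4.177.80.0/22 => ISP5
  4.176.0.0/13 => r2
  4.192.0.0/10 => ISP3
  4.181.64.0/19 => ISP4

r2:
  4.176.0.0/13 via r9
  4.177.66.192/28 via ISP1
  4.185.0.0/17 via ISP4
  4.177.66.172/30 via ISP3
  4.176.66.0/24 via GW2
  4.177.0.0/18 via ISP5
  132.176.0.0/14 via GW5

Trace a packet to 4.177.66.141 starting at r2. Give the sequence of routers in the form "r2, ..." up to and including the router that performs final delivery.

At r2: longest match for 4.177.66.141 is 4.176.0.0/13 -> r9
At r9: longest match for 4.177.66.141 is 4.176.0.0/14 -> r4
At r4: longest match for 4.177.66.141 is 4.177.64.0/19 -> directly connected

r2, r9, r4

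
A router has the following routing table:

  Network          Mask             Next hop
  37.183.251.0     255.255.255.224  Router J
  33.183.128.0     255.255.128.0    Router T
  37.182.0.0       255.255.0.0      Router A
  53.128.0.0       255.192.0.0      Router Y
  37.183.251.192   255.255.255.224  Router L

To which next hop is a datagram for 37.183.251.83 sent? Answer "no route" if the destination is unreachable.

No entry's prefix contains 37.183.251.83; there is no default route.

no route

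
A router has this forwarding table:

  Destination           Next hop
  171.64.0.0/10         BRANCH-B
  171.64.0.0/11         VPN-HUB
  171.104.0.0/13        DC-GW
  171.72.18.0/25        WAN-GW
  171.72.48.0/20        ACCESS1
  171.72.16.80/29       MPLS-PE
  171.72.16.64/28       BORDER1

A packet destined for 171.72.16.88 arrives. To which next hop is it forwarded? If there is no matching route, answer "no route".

Routes whose prefix contains 171.72.16.88:
  171.64.0.0/10 (171.64.0.0 - 171.127.255.255) -> BRANCH-B
  171.64.0.0/11 (171.64.0.0 - 171.95.255.255) -> VPN-HUB
More-specific entries that do NOT match:
  171.72.16.80/29 (171.72.16.80 - 171.72.16.87) does not contain 171.72.16.88
  171.72.16.64/28 (171.72.16.64 - 171.72.16.79) does not contain 171.72.16.88
  171.72.18.0/25 (171.72.18.0 - 171.72.18.127) does not contain 171.72.16.88
  171.72.48.0/20 (171.72.48.0 - 171.72.63.255) does not contain 171.72.16.88
  171.104.0.0/13 (171.104.0.0 - 171.111.255.255) does not contain 171.72.16.88
Longest matching prefix is /11 -> next hop VPN-HUB.

VPN-HUB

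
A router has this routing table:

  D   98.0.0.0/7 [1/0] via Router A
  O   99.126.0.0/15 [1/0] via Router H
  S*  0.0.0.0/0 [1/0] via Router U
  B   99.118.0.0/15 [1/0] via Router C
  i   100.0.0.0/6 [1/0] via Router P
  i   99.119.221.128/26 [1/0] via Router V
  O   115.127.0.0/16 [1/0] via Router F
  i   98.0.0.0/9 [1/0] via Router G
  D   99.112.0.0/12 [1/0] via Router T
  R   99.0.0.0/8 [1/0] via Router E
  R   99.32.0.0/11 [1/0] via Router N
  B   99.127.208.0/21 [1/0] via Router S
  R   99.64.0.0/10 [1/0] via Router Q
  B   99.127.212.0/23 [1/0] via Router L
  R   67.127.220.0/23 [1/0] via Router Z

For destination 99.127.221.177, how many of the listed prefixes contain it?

Prefixes containing 99.127.221.177:
  0.0.0.0/0 (default, matches everything)
  98.0.0.0/7 (98.0.0.0 - 99.255.255.255)
  99.0.0.0/8 (99.0.0.0 - 99.255.255.255)
  99.64.0.0/10 (99.64.0.0 - 99.127.255.255)
  99.112.0.0/12 (99.112.0.0 - 99.127.255.255)
  99.126.0.0/15 (99.126.0.0 - 99.127.255.255)
Total matching entries: 6.

6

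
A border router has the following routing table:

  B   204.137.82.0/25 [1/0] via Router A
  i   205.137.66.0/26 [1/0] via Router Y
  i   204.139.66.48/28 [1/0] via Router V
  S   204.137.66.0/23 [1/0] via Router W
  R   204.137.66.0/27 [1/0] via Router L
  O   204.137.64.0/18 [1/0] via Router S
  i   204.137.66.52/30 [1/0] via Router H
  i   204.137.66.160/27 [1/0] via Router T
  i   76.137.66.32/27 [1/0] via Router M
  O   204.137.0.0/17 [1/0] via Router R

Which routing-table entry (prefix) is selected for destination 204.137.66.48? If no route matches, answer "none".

204.137.66.0/23

Entries matching 204.137.66.48:
  204.137.0.0/17 (204.137.0.0 - 204.137.127.255)
  204.137.64.0/18 (204.137.64.0 - 204.137.127.255)
  204.137.66.0/23 (204.137.66.0 - 204.137.67.255)
Most specific is 204.137.66.0/23.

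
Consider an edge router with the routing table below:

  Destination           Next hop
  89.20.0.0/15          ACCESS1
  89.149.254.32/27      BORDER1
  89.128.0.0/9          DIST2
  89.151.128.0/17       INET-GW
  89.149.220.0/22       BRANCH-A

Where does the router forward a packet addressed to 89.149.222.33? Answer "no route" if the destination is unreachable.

BRANCH-A

Routes whose prefix contains 89.149.222.33:
  89.128.0.0/9 (89.128.0.0 - 89.255.255.255) -> DIST2
  89.149.220.0/22 (89.149.220.0 - 89.149.223.255) -> BRANCH-A
More-specific entries that do NOT match:
  89.149.254.32/27 (89.149.254.32 - 89.149.254.63) does not contain 89.149.222.33
Longest matching prefix is /22 -> next hop BRANCH-A.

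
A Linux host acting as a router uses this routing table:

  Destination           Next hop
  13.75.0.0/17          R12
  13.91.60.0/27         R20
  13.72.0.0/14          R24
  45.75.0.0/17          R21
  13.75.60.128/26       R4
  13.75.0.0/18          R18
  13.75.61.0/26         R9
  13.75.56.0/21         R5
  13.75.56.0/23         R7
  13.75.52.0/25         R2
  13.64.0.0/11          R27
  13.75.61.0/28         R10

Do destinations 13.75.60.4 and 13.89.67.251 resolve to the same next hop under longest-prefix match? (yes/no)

13.75.60.4: longest match 13.75.56.0/21 -> R5
13.89.67.251: longest match 13.64.0.0/11 -> R27

no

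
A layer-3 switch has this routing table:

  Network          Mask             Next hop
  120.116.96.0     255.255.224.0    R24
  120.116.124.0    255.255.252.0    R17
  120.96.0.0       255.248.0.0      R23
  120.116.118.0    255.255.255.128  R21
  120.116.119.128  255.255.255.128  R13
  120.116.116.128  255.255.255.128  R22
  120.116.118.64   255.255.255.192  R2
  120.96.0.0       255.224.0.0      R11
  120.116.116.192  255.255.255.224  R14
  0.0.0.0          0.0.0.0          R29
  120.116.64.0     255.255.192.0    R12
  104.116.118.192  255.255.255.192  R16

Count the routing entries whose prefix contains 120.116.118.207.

4

Prefixes containing 120.116.118.207:
  0.0.0.0/0 (default, matches everything)
  120.96.0.0/11 (120.96.0.0 - 120.127.255.255)
  120.116.64.0/18 (120.116.64.0 - 120.116.127.255)
  120.116.96.0/19 (120.116.96.0 - 120.116.127.255)
Total matching entries: 4.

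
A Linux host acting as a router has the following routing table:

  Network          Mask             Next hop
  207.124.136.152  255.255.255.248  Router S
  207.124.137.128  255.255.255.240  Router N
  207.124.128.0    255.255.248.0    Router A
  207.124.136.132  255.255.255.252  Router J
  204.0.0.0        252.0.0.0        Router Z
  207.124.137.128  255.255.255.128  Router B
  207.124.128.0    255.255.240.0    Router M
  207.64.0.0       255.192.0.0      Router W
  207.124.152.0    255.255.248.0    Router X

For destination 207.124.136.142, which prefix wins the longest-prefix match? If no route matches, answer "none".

Entries matching 207.124.136.142:
  204.0.0.0/6 (204.0.0.0 - 207.255.255.255)
  207.64.0.0/10 (207.64.0.0 - 207.127.255.255)
  207.124.128.0/20 (207.124.128.0 - 207.124.143.255)
Most specific is 207.124.128.0/20.

207.124.128.0/20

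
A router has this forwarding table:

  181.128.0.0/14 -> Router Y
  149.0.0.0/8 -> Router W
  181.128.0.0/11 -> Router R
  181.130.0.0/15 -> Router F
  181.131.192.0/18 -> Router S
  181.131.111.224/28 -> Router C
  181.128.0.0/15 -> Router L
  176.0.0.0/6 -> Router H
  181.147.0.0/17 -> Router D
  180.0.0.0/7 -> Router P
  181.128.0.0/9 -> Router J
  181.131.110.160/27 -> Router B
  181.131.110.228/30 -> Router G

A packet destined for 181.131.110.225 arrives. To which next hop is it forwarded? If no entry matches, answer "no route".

Routes whose prefix contains 181.131.110.225:
  180.0.0.0/7 (180.0.0.0 - 181.255.255.255) -> Router P
  181.128.0.0/9 (181.128.0.0 - 181.255.255.255) -> Router J
  181.128.0.0/11 (181.128.0.0 - 181.159.255.255) -> Router R
  181.128.0.0/14 (181.128.0.0 - 181.131.255.255) -> Router Y
  181.130.0.0/15 (181.130.0.0 - 181.131.255.255) -> Router F
More-specific entries that do NOT match:
  181.131.110.228/30 (181.131.110.228 - 181.131.110.231) does not contain 181.131.110.225
  181.131.111.224/28 (181.131.111.224 - 181.131.111.239) does not contain 181.131.110.225
  181.131.110.160/27 (181.131.110.160 - 181.131.110.191) does not contain 181.131.110.225
  181.131.192.0/18 (181.131.192.0 - 181.131.255.255) does not contain 181.131.110.225
  181.147.0.0/17 (181.147.0.0 - 181.147.127.255) does not contain 181.131.110.225
Longest matching prefix is /15 -> next hop Router F.

Router F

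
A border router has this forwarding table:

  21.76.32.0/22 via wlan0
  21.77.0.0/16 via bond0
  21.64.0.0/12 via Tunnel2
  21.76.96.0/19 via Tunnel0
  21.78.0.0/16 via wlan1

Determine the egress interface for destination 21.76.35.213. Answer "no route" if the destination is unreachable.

Routes whose prefix contains 21.76.35.213:
  21.64.0.0/12 (21.64.0.0 - 21.79.255.255) -> Tunnel2
  21.76.32.0/22 (21.76.32.0 - 21.76.35.255) -> wlan0
Longest matching prefix is /22 -> interface wlan0.

wlan0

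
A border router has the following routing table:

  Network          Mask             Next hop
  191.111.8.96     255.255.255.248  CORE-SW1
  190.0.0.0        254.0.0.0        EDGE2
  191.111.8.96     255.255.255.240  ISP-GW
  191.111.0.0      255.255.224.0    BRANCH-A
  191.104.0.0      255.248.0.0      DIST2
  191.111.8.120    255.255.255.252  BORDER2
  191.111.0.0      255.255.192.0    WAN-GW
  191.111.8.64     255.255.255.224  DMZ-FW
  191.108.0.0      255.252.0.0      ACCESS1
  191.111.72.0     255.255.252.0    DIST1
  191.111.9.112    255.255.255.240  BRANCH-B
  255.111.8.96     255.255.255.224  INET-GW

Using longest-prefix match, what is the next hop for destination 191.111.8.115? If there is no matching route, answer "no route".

BRANCH-A

Routes whose prefix contains 191.111.8.115:
  190.0.0.0/7 (190.0.0.0 - 191.255.255.255) -> EDGE2
  191.104.0.0/13 (191.104.0.0 - 191.111.255.255) -> DIST2
  191.108.0.0/14 (191.108.0.0 - 191.111.255.255) -> ACCESS1
  191.111.0.0/18 (191.111.0.0 - 191.111.63.255) -> WAN-GW
  191.111.0.0/19 (191.111.0.0 - 191.111.31.255) -> BRANCH-A
More-specific entries that do NOT match:
  191.111.8.120/30 (191.111.8.120 - 191.111.8.123) does not contain 191.111.8.115
  191.111.8.96/29 (191.111.8.96 - 191.111.8.103) does not contain 191.111.8.115
  191.111.8.96/28 (191.111.8.96 - 191.111.8.111) does not contain 191.111.8.115
  191.111.9.112/28 (191.111.9.112 - 191.111.9.127) does not contain 191.111.8.115
  191.111.8.64/27 (191.111.8.64 - 191.111.8.95) does not contain 191.111.8.115
  255.111.8.96/27 (255.111.8.96 - 255.111.8.127) does not contain 191.111.8.115
  191.111.72.0/22 (191.111.72.0 - 191.111.75.255) does not contain 191.111.8.115
Longest matching prefix is /19 -> next hop BRANCH-A.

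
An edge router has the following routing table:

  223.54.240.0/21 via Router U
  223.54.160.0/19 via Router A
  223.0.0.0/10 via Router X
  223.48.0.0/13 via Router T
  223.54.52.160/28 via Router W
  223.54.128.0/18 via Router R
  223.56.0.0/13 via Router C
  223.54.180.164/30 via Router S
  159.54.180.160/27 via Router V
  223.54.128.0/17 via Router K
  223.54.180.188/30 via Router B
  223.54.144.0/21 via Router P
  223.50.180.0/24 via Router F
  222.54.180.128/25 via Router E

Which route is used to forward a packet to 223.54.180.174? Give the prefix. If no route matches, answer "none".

223.54.160.0/19

Entries matching 223.54.180.174:
  223.0.0.0/10 (223.0.0.0 - 223.63.255.255)
  223.48.0.0/13 (223.48.0.0 - 223.55.255.255)
  223.54.128.0/17 (223.54.128.0 - 223.54.255.255)
  223.54.128.0/18 (223.54.128.0 - 223.54.191.255)
  223.54.160.0/19 (223.54.160.0 - 223.54.191.255)
Most specific is 223.54.160.0/19.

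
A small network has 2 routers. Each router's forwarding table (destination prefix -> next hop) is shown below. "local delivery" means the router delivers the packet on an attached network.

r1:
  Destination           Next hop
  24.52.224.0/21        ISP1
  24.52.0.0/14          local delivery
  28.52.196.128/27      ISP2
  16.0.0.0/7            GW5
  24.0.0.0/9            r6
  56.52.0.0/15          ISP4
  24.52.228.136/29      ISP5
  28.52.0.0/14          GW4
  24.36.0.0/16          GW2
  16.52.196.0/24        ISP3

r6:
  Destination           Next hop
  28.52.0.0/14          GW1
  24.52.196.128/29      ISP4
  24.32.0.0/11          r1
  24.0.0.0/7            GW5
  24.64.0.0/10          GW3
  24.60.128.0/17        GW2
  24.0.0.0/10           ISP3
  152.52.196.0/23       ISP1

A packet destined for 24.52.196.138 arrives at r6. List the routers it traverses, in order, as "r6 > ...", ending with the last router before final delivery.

At r6: longest match for 24.52.196.138 is 24.32.0.0/11 -> r1
At r1: longest match for 24.52.196.138 is 24.52.0.0/14 -> local delivery

r6 > r1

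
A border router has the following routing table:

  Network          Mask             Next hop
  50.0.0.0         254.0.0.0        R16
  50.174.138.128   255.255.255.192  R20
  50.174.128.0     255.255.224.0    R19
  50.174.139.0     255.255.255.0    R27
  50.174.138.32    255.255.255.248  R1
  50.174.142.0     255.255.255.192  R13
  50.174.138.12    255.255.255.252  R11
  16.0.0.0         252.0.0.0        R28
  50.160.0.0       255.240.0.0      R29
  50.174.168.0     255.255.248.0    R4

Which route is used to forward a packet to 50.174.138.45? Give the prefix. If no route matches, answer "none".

Entries matching 50.174.138.45:
  50.0.0.0/7 (50.0.0.0 - 51.255.255.255)
  50.160.0.0/12 (50.160.0.0 - 50.175.255.255)
  50.174.128.0/19 (50.174.128.0 - 50.174.159.255)
Most specific is 50.174.128.0/19.

50.174.128.0/19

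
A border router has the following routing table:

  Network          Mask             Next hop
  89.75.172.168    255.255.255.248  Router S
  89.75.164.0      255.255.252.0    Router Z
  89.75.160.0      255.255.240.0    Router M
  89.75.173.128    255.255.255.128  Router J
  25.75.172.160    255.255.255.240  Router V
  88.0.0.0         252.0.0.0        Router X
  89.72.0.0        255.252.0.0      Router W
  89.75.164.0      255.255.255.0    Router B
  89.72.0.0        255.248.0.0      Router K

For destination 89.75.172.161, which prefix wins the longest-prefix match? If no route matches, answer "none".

Entries matching 89.75.172.161:
  88.0.0.0/6 (88.0.0.0 - 91.255.255.255)
  89.72.0.0/13 (89.72.0.0 - 89.79.255.255)
  89.72.0.0/14 (89.72.0.0 - 89.75.255.255)
  89.75.160.0/20 (89.75.160.0 - 89.75.175.255)
Most specific is 89.75.160.0/20.

89.75.160.0/20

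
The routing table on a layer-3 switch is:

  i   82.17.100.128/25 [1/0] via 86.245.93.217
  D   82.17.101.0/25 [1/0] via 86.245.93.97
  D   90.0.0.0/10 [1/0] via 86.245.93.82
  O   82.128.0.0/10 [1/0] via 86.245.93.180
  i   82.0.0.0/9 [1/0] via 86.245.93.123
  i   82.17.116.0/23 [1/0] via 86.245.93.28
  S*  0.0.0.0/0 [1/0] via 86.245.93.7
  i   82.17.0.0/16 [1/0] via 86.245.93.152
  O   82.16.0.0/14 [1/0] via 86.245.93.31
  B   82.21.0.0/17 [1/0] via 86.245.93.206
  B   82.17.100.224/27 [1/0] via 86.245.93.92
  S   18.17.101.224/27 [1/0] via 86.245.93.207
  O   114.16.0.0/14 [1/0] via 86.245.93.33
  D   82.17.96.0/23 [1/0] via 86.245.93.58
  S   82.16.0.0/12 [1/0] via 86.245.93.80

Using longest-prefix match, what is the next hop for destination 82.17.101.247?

Routes whose prefix contains 82.17.101.247:
  0.0.0.0/0 (default, matches everything) -> 86.245.93.7
  82.0.0.0/9 (82.0.0.0 - 82.127.255.255) -> 86.245.93.123
  82.16.0.0/12 (82.16.0.0 - 82.31.255.255) -> 86.245.93.80
  82.16.0.0/14 (82.16.0.0 - 82.19.255.255) -> 86.245.93.31
  82.17.0.0/16 (82.17.0.0 - 82.17.255.255) -> 86.245.93.152
More-specific entries that do NOT match:
  82.17.100.224/27 (82.17.100.224 - 82.17.100.255) does not contain 82.17.101.247
  18.17.101.224/27 (18.17.101.224 - 18.17.101.255) does not contain 82.17.101.247
  82.17.100.128/25 (82.17.100.128 - 82.17.100.255) does not contain 82.17.101.247
  82.17.101.0/25 (82.17.101.0 - 82.17.101.127) does not contain 82.17.101.247
  82.17.116.0/23 (82.17.116.0 - 82.17.117.255) does not contain 82.17.101.247
  82.17.96.0/23 (82.17.96.0 - 82.17.97.255) does not contain 82.17.101.247
  82.21.0.0/17 (82.21.0.0 - 82.21.127.255) does not contain 82.17.101.247
Longest matching prefix is /16 -> next hop 86.245.93.152.

86.245.93.152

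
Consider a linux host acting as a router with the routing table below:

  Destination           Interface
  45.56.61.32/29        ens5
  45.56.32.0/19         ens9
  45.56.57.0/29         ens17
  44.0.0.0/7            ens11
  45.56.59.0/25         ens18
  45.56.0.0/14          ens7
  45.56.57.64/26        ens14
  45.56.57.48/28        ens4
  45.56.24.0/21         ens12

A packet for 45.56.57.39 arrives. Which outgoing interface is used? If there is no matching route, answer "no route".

Routes whose prefix contains 45.56.57.39:
  44.0.0.0/7 (44.0.0.0 - 45.255.255.255) -> ens11
  45.56.0.0/14 (45.56.0.0 - 45.59.255.255) -> ens7
  45.56.32.0/19 (45.56.32.0 - 45.56.63.255) -> ens9
More-specific entries that do NOT match:
  45.56.61.32/29 (45.56.61.32 - 45.56.61.39) does not contain 45.56.57.39
  45.56.57.0/29 (45.56.57.0 - 45.56.57.7) does not contain 45.56.57.39
  45.56.57.48/28 (45.56.57.48 - 45.56.57.63) does not contain 45.56.57.39
  45.56.57.64/26 (45.56.57.64 - 45.56.57.127) does not contain 45.56.57.39
  45.56.59.0/25 (45.56.59.0 - 45.56.59.127) does not contain 45.56.57.39
  45.56.24.0/21 (45.56.24.0 - 45.56.31.255) does not contain 45.56.57.39
Longest matching prefix is /19 -> interface ens9.

ens9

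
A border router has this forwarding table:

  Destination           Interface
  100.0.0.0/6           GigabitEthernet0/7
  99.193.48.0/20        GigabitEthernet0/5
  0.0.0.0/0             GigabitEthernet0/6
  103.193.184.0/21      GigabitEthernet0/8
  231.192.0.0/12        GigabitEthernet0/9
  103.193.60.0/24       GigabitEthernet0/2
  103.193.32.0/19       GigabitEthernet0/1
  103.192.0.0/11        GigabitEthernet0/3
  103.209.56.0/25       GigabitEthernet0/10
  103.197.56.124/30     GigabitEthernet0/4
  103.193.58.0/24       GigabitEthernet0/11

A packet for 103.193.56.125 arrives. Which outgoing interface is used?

GigabitEthernet0/1

Routes whose prefix contains 103.193.56.125:
  0.0.0.0/0 (default, matches everything) -> GigabitEthernet0/6
  100.0.0.0/6 (100.0.0.0 - 103.255.255.255) -> GigabitEthernet0/7
  103.192.0.0/11 (103.192.0.0 - 103.223.255.255) -> GigabitEthernet0/3
  103.193.32.0/19 (103.193.32.0 - 103.193.63.255) -> GigabitEthernet0/1
More-specific entries that do NOT match:
  103.197.56.124/30 (103.197.56.124 - 103.197.56.127) does not contain 103.193.56.125
  103.209.56.0/25 (103.209.56.0 - 103.209.56.127) does not contain 103.193.56.125
  103.193.60.0/24 (103.193.60.0 - 103.193.60.255) does not contain 103.193.56.125
  103.193.58.0/24 (103.193.58.0 - 103.193.58.255) does not contain 103.193.56.125
  103.193.184.0/21 (103.193.184.0 - 103.193.191.255) does not contain 103.193.56.125
  99.193.48.0/20 (99.193.48.0 - 99.193.63.255) does not contain 103.193.56.125
Longest matching prefix is /19 -> interface GigabitEthernet0/1.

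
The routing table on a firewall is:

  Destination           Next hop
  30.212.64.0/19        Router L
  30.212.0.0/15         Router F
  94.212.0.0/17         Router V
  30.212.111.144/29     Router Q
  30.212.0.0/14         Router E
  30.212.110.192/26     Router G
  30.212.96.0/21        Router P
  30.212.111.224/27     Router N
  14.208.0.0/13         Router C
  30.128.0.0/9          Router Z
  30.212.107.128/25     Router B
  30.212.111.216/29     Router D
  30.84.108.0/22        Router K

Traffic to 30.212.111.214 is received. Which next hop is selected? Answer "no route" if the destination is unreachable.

Routes whose prefix contains 30.212.111.214:
  30.128.0.0/9 (30.128.0.0 - 30.255.255.255) -> Router Z
  30.212.0.0/14 (30.212.0.0 - 30.215.255.255) -> Router E
  30.212.0.0/15 (30.212.0.0 - 30.213.255.255) -> Router F
More-specific entries that do NOT match:
  30.212.111.144/29 (30.212.111.144 - 30.212.111.151) does not contain 30.212.111.214
  30.212.111.216/29 (30.212.111.216 - 30.212.111.223) does not contain 30.212.111.214
  30.212.111.224/27 (30.212.111.224 - 30.212.111.255) does not contain 30.212.111.214
  30.212.110.192/26 (30.212.110.192 - 30.212.110.255) does not contain 30.212.111.214
  30.212.107.128/25 (30.212.107.128 - 30.212.107.255) does not contain 30.212.111.214
  30.84.108.0/22 (30.84.108.0 - 30.84.111.255) does not contain 30.212.111.214
  30.212.96.0/21 (30.212.96.0 - 30.212.103.255) does not contain 30.212.111.214
  30.212.64.0/19 (30.212.64.0 - 30.212.95.255) does not contain 30.212.111.214
  94.212.0.0/17 (94.212.0.0 - 94.212.127.255) does not contain 30.212.111.214
Longest matching prefix is /15 -> next hop Router F.

Router F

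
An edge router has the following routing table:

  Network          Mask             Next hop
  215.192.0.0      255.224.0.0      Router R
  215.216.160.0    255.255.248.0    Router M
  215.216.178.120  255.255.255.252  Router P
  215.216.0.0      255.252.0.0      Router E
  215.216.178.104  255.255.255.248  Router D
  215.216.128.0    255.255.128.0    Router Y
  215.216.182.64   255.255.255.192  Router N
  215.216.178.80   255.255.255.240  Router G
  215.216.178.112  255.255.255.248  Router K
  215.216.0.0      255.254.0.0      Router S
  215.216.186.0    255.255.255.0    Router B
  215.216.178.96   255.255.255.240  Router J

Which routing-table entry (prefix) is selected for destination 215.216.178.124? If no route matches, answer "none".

215.216.128.0/17

Entries matching 215.216.178.124:
  215.192.0.0/11 (215.192.0.0 - 215.223.255.255)
  215.216.0.0/14 (215.216.0.0 - 215.219.255.255)
  215.216.0.0/15 (215.216.0.0 - 215.217.255.255)
  215.216.128.0/17 (215.216.128.0 - 215.216.255.255)
Most specific is 215.216.128.0/17.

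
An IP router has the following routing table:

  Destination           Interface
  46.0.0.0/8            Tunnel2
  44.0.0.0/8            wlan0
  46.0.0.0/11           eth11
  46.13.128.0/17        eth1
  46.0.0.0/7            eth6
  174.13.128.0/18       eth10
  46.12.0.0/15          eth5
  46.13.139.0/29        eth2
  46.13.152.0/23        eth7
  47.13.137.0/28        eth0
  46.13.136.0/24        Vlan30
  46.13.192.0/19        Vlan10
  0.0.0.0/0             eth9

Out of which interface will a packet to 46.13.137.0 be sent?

eth1

Routes whose prefix contains 46.13.137.0:
  0.0.0.0/0 (default, matches everything) -> eth9
  46.0.0.0/7 (46.0.0.0 - 47.255.255.255) -> eth6
  46.0.0.0/8 (46.0.0.0 - 46.255.255.255) -> Tunnel2
  46.0.0.0/11 (46.0.0.0 - 46.31.255.255) -> eth11
  46.12.0.0/15 (46.12.0.0 - 46.13.255.255) -> eth5
  46.13.128.0/17 (46.13.128.0 - 46.13.255.255) -> eth1
More-specific entries that do NOT match:
  46.13.139.0/29 (46.13.139.0 - 46.13.139.7) does not contain 46.13.137.0
  47.13.137.0/28 (47.13.137.0 - 47.13.137.15) does not contain 46.13.137.0
  46.13.136.0/24 (46.13.136.0 - 46.13.136.255) does not contain 46.13.137.0
  46.13.152.0/23 (46.13.152.0 - 46.13.153.255) does not contain 46.13.137.0
  46.13.192.0/19 (46.13.192.0 - 46.13.223.255) does not contain 46.13.137.0
  174.13.128.0/18 (174.13.128.0 - 174.13.191.255) does not contain 46.13.137.0
Longest matching prefix is /17 -> interface eth1.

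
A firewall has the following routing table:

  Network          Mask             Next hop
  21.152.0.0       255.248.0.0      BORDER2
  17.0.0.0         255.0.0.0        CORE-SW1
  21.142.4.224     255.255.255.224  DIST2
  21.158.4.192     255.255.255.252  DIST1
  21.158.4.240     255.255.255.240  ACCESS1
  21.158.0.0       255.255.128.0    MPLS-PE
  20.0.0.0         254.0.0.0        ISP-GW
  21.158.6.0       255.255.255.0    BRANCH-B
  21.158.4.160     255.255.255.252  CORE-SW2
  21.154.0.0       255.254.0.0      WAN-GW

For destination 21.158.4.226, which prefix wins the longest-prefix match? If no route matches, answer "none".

Entries matching 21.158.4.226:
  20.0.0.0/7 (20.0.0.0 - 21.255.255.255)
  21.152.0.0/13 (21.152.0.0 - 21.159.255.255)
  21.158.0.0/17 (21.158.0.0 - 21.158.127.255)
Most specific is 21.158.0.0/17.

21.158.0.0/17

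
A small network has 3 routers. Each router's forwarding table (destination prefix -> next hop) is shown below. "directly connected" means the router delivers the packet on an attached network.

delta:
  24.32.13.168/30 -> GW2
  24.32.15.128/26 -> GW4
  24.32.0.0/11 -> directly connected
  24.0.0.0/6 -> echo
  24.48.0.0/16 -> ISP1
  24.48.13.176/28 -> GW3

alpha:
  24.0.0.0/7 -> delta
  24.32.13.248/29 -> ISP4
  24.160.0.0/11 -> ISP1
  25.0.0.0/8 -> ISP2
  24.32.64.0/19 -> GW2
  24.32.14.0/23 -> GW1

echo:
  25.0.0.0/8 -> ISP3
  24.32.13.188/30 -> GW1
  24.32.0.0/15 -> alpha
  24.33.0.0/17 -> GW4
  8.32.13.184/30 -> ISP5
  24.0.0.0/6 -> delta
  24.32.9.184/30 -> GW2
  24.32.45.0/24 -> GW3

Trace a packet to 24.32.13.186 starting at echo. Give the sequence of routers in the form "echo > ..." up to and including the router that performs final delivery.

At echo: longest match for 24.32.13.186 is 24.32.0.0/15 -> alpha
At alpha: longest match for 24.32.13.186 is 24.0.0.0/7 -> delta
At delta: longest match for 24.32.13.186 is 24.32.0.0/11 -> directly connected

echo > alpha > delta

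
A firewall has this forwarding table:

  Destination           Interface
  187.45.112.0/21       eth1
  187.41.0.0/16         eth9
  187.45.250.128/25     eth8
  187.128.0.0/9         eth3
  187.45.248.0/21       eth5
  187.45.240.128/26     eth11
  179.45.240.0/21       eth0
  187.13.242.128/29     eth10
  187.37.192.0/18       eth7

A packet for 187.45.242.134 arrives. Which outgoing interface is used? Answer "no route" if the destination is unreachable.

No entry's prefix contains 187.45.242.134; there is no default route.

no route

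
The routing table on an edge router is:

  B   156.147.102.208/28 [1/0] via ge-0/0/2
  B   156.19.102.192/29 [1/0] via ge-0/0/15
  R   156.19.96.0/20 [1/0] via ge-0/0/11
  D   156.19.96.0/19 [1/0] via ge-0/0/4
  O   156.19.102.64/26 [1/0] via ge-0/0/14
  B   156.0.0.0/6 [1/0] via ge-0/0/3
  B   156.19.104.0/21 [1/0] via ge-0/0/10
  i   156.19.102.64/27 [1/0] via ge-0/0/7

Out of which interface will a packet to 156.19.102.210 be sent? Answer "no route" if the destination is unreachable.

ge-0/0/11

Routes whose prefix contains 156.19.102.210:
  156.0.0.0/6 (156.0.0.0 - 159.255.255.255) -> ge-0/0/3
  156.19.96.0/19 (156.19.96.0 - 156.19.127.255) -> ge-0/0/4
  156.19.96.0/20 (156.19.96.0 - 156.19.111.255) -> ge-0/0/11
More-specific entries that do NOT match:
  156.19.102.192/29 (156.19.102.192 - 156.19.102.199) does not contain 156.19.102.210
  156.147.102.208/28 (156.147.102.208 - 156.147.102.223) does not contain 156.19.102.210
  156.19.102.64/27 (156.19.102.64 - 156.19.102.95) does not contain 156.19.102.210
  156.19.102.64/26 (156.19.102.64 - 156.19.102.127) does not contain 156.19.102.210
  156.19.104.0/21 (156.19.104.0 - 156.19.111.255) does not contain 156.19.102.210
Longest matching prefix is /20 -> interface ge-0/0/11.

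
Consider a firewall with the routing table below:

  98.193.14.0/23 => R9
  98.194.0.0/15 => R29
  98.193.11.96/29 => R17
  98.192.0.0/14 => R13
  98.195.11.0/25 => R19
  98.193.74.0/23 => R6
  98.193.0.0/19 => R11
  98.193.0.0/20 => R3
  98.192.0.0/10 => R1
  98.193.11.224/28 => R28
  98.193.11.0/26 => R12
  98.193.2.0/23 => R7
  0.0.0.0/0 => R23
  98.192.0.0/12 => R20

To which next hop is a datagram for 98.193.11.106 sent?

R3

Routes whose prefix contains 98.193.11.106:
  0.0.0.0/0 (default, matches everything) -> R23
  98.192.0.0/10 (98.192.0.0 - 98.255.255.255) -> R1
  98.192.0.0/12 (98.192.0.0 - 98.207.255.255) -> R20
  98.192.0.0/14 (98.192.0.0 - 98.195.255.255) -> R13
  98.193.0.0/19 (98.193.0.0 - 98.193.31.255) -> R11
  98.193.0.0/20 (98.193.0.0 - 98.193.15.255) -> R3
More-specific entries that do NOT match:
  98.193.11.96/29 (98.193.11.96 - 98.193.11.103) does not contain 98.193.11.106
  98.193.11.224/28 (98.193.11.224 - 98.193.11.239) does not contain 98.193.11.106
  98.193.11.0/26 (98.193.11.0 - 98.193.11.63) does not contain 98.193.11.106
  98.195.11.0/25 (98.195.11.0 - 98.195.11.127) does not contain 98.193.11.106
  98.193.14.0/23 (98.193.14.0 - 98.193.15.255) does not contain 98.193.11.106
  98.193.74.0/23 (98.193.74.0 - 98.193.75.255) does not contain 98.193.11.106
  98.193.2.0/23 (98.193.2.0 - 98.193.3.255) does not contain 98.193.11.106
Longest matching prefix is /20 -> next hop R3.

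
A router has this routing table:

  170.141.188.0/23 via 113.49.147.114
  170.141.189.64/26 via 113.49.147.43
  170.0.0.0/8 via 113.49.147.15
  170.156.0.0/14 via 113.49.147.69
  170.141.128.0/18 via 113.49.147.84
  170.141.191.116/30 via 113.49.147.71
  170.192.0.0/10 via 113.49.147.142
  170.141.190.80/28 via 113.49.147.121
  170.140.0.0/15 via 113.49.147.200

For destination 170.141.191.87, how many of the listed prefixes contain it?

3

Prefixes containing 170.141.191.87:
  170.0.0.0/8 (170.0.0.0 - 170.255.255.255)
  170.140.0.0/15 (170.140.0.0 - 170.141.255.255)
  170.141.128.0/18 (170.141.128.0 - 170.141.191.255)
Total matching entries: 3.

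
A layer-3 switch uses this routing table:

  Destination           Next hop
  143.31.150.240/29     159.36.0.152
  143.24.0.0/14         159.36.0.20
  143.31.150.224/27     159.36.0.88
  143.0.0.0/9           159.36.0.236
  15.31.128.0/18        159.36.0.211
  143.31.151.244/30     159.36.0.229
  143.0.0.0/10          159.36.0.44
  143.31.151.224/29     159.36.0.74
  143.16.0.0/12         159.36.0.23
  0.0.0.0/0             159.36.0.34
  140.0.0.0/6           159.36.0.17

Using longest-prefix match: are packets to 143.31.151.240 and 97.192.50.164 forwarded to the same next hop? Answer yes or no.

no

143.31.151.240: longest match 143.16.0.0/12 -> 159.36.0.23
97.192.50.164: longest match 0.0.0.0/0 -> 159.36.0.34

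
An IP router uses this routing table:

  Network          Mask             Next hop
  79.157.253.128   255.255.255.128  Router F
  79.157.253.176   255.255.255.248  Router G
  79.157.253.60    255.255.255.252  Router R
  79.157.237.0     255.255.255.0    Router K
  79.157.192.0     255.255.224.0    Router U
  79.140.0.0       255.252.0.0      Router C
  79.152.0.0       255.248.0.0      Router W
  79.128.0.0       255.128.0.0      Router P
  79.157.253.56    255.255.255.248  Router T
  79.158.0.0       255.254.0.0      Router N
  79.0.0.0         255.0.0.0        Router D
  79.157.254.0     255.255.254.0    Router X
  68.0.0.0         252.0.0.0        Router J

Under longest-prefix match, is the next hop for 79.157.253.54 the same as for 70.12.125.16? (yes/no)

no

79.157.253.54: longest match 79.152.0.0/13 -> Router W
70.12.125.16: longest match 68.0.0.0/6 -> Router J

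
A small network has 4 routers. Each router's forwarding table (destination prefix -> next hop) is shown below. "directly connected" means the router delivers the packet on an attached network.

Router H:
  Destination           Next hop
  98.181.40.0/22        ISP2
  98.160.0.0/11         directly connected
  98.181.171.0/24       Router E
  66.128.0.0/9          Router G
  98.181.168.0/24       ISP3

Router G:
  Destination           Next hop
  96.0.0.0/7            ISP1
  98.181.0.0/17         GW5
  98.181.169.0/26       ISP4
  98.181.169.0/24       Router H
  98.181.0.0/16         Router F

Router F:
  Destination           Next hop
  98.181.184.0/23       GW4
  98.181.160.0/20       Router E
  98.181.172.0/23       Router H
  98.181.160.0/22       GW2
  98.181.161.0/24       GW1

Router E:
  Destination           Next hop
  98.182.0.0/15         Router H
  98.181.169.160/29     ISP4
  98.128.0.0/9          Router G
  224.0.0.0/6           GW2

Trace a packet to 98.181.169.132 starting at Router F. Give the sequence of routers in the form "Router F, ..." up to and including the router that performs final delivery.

Router F, Router E, Router G, Router H

At Router F: longest match for 98.181.169.132 is 98.181.160.0/20 -> Router E
At Router E: longest match for 98.181.169.132 is 98.128.0.0/9 -> Router G
At Router G: longest match for 98.181.169.132 is 98.181.169.0/24 -> Router H
At Router H: longest match for 98.181.169.132 is 98.160.0.0/11 -> directly connected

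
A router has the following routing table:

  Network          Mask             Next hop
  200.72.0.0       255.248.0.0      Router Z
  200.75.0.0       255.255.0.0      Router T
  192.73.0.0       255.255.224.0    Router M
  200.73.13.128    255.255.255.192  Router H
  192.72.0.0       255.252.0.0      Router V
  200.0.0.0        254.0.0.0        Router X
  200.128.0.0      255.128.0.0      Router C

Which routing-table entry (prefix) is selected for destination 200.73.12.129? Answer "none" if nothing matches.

Entries matching 200.73.12.129:
  200.0.0.0/7 (200.0.0.0 - 201.255.255.255)
  200.72.0.0/13 (200.72.0.0 - 200.79.255.255)
Most specific is 200.72.0.0/13.

200.72.0.0/13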